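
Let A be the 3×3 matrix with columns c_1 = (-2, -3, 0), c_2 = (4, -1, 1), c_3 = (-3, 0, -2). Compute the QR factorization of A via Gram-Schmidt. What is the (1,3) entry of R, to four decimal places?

c_1 = (-2, -3, 0); ‖c_1‖ = 3.6056, so q_1 = (-0.5547, -0.8321, 0.0000).
r_{13} = q_1·c_3 = 1.6641.

r_{13} = 1.6641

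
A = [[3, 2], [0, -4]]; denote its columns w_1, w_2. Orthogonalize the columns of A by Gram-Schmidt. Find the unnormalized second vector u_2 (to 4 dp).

q_1 = w_1/‖w_1‖ = (3, 0)/3.0000 = (1.0000, 0.0000).
r_{12} = q_1·w_2 = 2.0000.
u_2 = w_2 − 2.0000·q_1 = (0.0000, -4.0000).

u_2 = (0.0000, -4.0000)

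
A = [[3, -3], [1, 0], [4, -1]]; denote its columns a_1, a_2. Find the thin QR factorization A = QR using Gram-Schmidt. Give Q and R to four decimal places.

a_1 = (3, 1, 4); ‖a_1‖ = 5.0990, so e_1 = (0.5883, 0.1961, 0.7845).
e_1·a_2 = 0.5883·(-3) + 0.1961·0 + 0.7845·(-1) = -2.5495.
u_2 = a_2 + 2.5495·e_1 = (-1.5000, 0.5000, 1.0000).
‖u_2‖ = 1.8708, so e_2 = (-0.8018, 0.2673, 0.5345).

Q = [[0.5883, -0.8018], [0.1961, 0.2673], [0.7845, 0.5345]], R = [[5.0990, -2.5495], [0.0000, 1.8708]]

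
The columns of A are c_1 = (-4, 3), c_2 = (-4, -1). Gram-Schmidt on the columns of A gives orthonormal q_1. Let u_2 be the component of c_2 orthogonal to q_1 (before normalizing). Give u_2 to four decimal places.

c_1 = (-4, 3); ‖c_1‖ = 5.0000, so q_1 = (-0.8000, 0.6000).
q_1·c_2 = (-0.8000)·(-4) + 0.6000·(-1) = 2.6000.
u_2 = c_2 − 2.6000·q_1 = (-1.9200, -2.5600).

u_2 = (-1.9200, -2.5600)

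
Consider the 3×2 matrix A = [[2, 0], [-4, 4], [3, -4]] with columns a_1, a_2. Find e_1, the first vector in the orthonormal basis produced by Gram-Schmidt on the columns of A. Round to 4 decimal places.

e_1 = (0.3714, -0.7428, 0.5571)

a_1 = (2, -4, 3); ‖a_1‖ = 5.3852, so e_1 = (0.3714, -0.7428, 0.5571).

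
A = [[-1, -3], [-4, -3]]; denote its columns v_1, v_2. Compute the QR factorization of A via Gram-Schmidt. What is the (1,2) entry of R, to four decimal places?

v_1 = (-1, -4); ‖v_1‖ = 4.1231, so e_1 = (-0.2425, -0.9701).
r_{12} = e_1·v_2 = 3.6380.

r_{12} = 3.6380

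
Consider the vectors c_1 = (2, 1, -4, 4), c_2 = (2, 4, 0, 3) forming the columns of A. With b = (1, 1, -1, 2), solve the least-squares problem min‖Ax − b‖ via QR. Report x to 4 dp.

c_1 = (2, 1, -4, 4); ‖c_1‖ = 6.0828, so e_1 = (0.3288, 0.1644, -0.6576, 0.6576).
e_1·c_2 = 0.3288·2 + 0.1644·4 + (-0.6576)·0 + 0.6576·3 = 3.2880.
u_2 = c_2 − 3.2880·e_1 = (0.9189, 3.4595, 2.1622, 0.8378).
‖u_2‖ = 4.2649, so e_2 = (0.2155, 0.8112, 0.5070, 0.1965).
Qᵀb = (2.4660, 0.9125).
Back-substitute: x_2 = 0.9125/4.2649 = 0.2140.
x_1 = (2.4660 − 3.2880·0.2140)/6.0828 = 0.2897.

x = (0.2897, 0.2140)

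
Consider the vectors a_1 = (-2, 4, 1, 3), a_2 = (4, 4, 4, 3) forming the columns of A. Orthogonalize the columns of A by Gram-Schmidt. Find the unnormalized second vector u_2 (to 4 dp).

a_1 = (-2, 4, 1, 3); ‖a_1‖ = 5.4772, so e_1 = (-0.3651, 0.7303, 0.1826, 0.5477).
e_1·a_2 = (-0.3651)·4 + 0.7303·4 + 0.1826·4 + 0.5477·3 = 3.8341.
u_2 = a_2 − 3.8341·e_1 = (5.4000, 1.2000, 3.3000, 0.9000).

u_2 = (5.4000, 1.2000, 3.3000, 0.9000)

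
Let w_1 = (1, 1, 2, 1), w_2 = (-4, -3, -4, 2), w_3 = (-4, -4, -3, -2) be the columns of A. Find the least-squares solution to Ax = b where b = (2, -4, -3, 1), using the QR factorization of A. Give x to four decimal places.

e_1 = w_1/‖w_1‖ = (1, 1, 2, 1)/2.6458 = (0.3780, 0.3780, 0.7559, 0.3780).
r_{12} = e_1·w_2 = -4.9135.
u_2 = w_2 + 4.9135·e_1 = (-2.1429, -1.1429, -0.2857, 3.8571).
‖u_2‖ = 4.5670, so e_2 = (-0.4692, -0.2502, -0.0626, 0.8446).
r_{13} = e_1·w_3 = -6.0474; r_{23} = e_2·w_3 = 1.3763.
u_3 = w_3 + 6.0474·e_1 − 1.3763·e_2 = (-1.0685, -1.3699, 1.6575, -0.8767).
‖u_3‖ = 2.5562, so e_3 = (-0.4180, -0.5359, 0.6484, -0.3430).
Qᵀb = (-2.6458, 1.0948, -0.9807).
Back-substitute: x_3 = -0.9807/2.5562 = -0.3836.
x_2 = (1.0948 − 1.3763·(-0.3836))/4.5670 = 0.3553.
x_1 = (-2.6458 + 4.9135·0.3553 + 6.0474·(-0.3836))/2.6458 = -1.2170.

x = (-1.2170, 0.3553, -0.3836)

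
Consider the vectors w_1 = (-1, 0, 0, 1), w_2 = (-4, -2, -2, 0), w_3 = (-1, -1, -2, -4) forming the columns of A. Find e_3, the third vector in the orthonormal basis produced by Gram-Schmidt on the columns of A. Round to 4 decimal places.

e_1 = w_1/‖w_1‖ = (-1, 0, 0, 1)/1.4142 = (-0.7071, 0.0000, 0.0000, 0.7071).
r_{12} = e_1·w_2 = 2.8284.
u_2 = w_2 − 2.8284·e_1 = (-2.0000, -2.0000, -2.0000, -2.0000).
‖u_2‖ = 4.0000, so e_2 = (-0.5000, -0.5000, -0.5000, -0.5000).
r_{13} = e_1·w_3 = -2.1213; r_{23} = e_2·w_3 = 4.0000.
u_3 = w_3 + 2.1213·e_1 − 4.0000·e_2 = (-0.5000, 1.0000, 0.0000, -0.5000).
‖u_3‖ = 1.2247, so e_3 = (-0.4082, 0.8165, 0.0000, -0.4082).

e_3 = (-0.4082, 0.8165, 0.0000, -0.4082)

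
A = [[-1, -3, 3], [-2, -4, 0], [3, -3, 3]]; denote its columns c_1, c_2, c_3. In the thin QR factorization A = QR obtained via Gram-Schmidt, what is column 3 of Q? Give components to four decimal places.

q_3 = (0.8285, -0.5523, -0.0921)

c_1 = (-1, -2, 3); ‖c_1‖ = 3.7417, so q_1 = (-0.2673, -0.5345, 0.8018).
q_1·c_2 = (-0.2673)·(-3) + (-0.5345)·(-4) + 0.8018·(-3) = 0.5345.
u_2 = c_2 − 0.5345·q_1 = (-2.8571, -3.7143, -3.4286).
‖u_2‖ = 5.8064, so q_2 = (-0.4921, -0.6397, -0.5905).
q_1·c_3 = (-0.2673)·3 + (-0.5345)·0 + 0.8018·3 = 1.6036; q_2·c_3 = (-0.4921)·3 + (-0.6397)·0 + (-0.5905)·3 = -3.2476.
u_3 = c_3 − 1.6036·q_1 + 3.2476·q_2 = (1.8305, -1.2203, -0.2034).
‖u_3‖ = 2.2094, so q_3 = (0.8285, -0.5523, -0.0921).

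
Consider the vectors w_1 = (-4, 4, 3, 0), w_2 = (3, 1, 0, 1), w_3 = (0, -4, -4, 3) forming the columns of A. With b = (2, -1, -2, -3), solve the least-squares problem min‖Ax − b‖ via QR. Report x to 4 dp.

w_1 = (-4, 4, 3, 0); ‖w_1‖ = 6.4031, so q_1 = (-0.6247, 0.6247, 0.4685, 0.0000).
q_1·w_2 = (-0.6247)·3 + 0.6247·1 + 0.4685·0 + 0.0000·1 = -1.2494.
u_2 = w_2 + 1.2494·q_1 = (2.2195, 1.7805, 0.5854, 1.0000).
‖u_2‖ = 3.0723, so q_2 = (0.7224, 0.5795, 0.1905, 0.3255).
q_1·w_3 = (-0.6247)·0 + 0.6247·(-4) + 0.4685·(-4) + 0.0000·3 = -4.3729; q_2·w_3 = 0.7224·0 + 0.5795·(-4) + 0.1905·(-4) + 0.3255·3 = -2.1038.
u_3 = w_3 + 4.3729·q_1 + 2.1038·q_2 = (-1.2119, -0.0491, -1.5504, 3.6848).
‖u_3‖ = 4.1776, so q_3 = (-0.2901, -0.0118, -0.3711, 0.8820).
Qᵀb = (-2.8111, -0.4922, -2.4723).
Back-substitute: x_3 = -2.4723/4.1776 = -0.5918.
x_2 = (-0.4922 + 2.1038·(-0.5918))/3.0723 = -0.5654.
x_1 = (-2.8111 + 1.2494·(-0.5654) + 4.3729·(-0.5918))/6.4031 = -0.9535.

x = (-0.9535, -0.5654, -0.5918)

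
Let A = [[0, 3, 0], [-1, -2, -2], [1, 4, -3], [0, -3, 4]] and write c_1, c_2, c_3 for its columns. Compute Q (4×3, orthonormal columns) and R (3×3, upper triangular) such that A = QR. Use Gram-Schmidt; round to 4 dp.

Q = [[0.0000, 0.6708, 0.6803], [-0.7071, 0.2236, -0.4402], [0.7071, 0.2236, -0.4402], [0.0000, -0.6708, 0.3868]], R = [[1.4142, 4.2426, -0.7071], [0.0000, 4.4721, -3.8013], [0.0000, 0.0000, 3.7483]]

c_1 = (0, -1, 1, 0); ‖c_1‖ = 1.4142, so q_1 = (0.0000, -0.7071, 0.7071, 0.0000).
q_1·c_2 = 0.0000·3 + (-0.7071)·(-2) + 0.7071·4 + 0.0000·(-3) = 4.2426.
u_2 = c_2 − 4.2426·q_1 = (3.0000, 1.0000, 1.0000, -3.0000).
‖u_2‖ = 4.4721, so q_2 = (0.6708, 0.2236, 0.2236, -0.6708).
q_1·c_3 = 0.0000·0 + (-0.7071)·(-2) + 0.7071·(-3) + 0.0000·4 = -0.7071; q_2·c_3 = 0.6708·0 + 0.2236·(-2) + 0.2236·(-3) + (-0.6708)·4 = -3.8013.
u_3 = c_3 + 0.7071·q_1 + 3.8013·q_2 = (2.5500, -1.6500, -1.6500, 1.4500).
‖u_3‖ = 3.7483, so q_3 = (0.6803, -0.4402, -0.4402, 0.3868).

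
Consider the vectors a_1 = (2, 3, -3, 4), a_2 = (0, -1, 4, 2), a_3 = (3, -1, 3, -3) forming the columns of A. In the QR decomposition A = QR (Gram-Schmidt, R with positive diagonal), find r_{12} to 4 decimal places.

a_1 = (2, 3, -3, 4); ‖a_1‖ = 6.1644, so e_1 = (0.3244, 0.4867, -0.4867, 0.6489).
r_{12} = e_1·a_2 = -1.1355.

r_{12} = -1.1355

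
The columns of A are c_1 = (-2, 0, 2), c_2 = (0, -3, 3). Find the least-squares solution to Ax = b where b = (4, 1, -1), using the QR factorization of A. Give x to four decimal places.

q_1 = c_1/‖c_1‖ = (-2, 0, 2)/2.8284 = (-0.7071, 0.0000, 0.7071).
r_{12} = q_1·c_2 = 2.1213.
u_2 = c_2 − 2.1213·q_1 = (1.5000, -3.0000, 1.5000).
‖u_2‖ = 3.6742, so q_2 = (0.4082, -0.8165, 0.4082).
Qᵀb = (-3.5355, 0.4082).
Back-substitute: x_2 = 0.4082/3.6742 = 0.1111.
x_1 = (-3.5355 − 2.1213·0.1111)/2.8284 = -1.3333.

x = (-1.3333, 0.1111)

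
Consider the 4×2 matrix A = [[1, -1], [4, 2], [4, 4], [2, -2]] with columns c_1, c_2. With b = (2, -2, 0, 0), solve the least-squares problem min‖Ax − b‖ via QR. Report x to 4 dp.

x = (-0.0638, -0.1915)

c_1 = (1, 4, 4, 2); ‖c_1‖ = 6.0828, so e_1 = (0.1644, 0.6576, 0.6576, 0.3288).
e_1·c_2 = 0.1644·(-1) + 0.6576·2 + 0.6576·4 + 0.3288·(-2) = 3.1236.
u_2 = c_2 − 3.1236·e_1 = (-1.5135, -0.0541, 1.9459, -3.0270).
‖u_2‖ = 3.9043, so e_2 = (-0.3877, -0.0138, 0.4984, -0.7753).
Qᵀb = (-0.9864, -0.7476).
Back-substitute: x_2 = -0.7476/3.9043 = -0.1915.
x_1 = (-0.9864 − 3.1236·(-0.1915))/6.0828 = -0.0638.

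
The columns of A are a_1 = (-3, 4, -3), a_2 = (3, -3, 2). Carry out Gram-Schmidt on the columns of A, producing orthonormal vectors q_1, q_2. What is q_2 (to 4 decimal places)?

q_2 = (0.8262, 0.2361, -0.5115)

a_1 = (-3, 4, -3); ‖a_1‖ = 5.8310, so q_1 = (-0.5145, 0.6860, -0.5145).
q_1·a_2 = (-0.5145)·3 + 0.6860·(-3) + (-0.5145)·2 = -4.6305.
u_2 = a_2 + 4.6305·q_1 = (0.6176, 0.1765, -0.3824).
‖u_2‖ = 0.7475, so q_2 = (0.8262, 0.2361, -0.5115).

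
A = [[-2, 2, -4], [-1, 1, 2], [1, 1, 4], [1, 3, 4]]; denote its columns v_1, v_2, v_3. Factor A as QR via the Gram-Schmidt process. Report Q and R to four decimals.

Q = [[-0.7559, 0.4447, -0.3661], [-0.3780, 0.2224, 0.8745], [0.3780, 0.2965, 0.2847], [0.3780, 0.8154, -0.1424]], R = [[2.6458, -0.3780, 5.2915], [0.0000, 3.8545, 3.1132], [0.0000, 0.0000, 3.7826]]

v_1 = (-2, -1, 1, 1); ‖v_1‖ = 2.6458, so e_1 = (-0.7559, -0.3780, 0.3780, 0.3780).
e_1·v_2 = (-0.7559)·2 + (-0.3780)·1 + 0.3780·1 + 0.3780·3 = -0.3780.
u_2 = v_2 + 0.3780·e_1 = (1.7143, 0.8571, 1.1429, 3.1429).
‖u_2‖ = 3.8545, so e_2 = (0.4447, 0.2224, 0.2965, 0.8154).
e_1·v_3 = (-0.7559)·(-4) + (-0.3780)·2 + 0.3780·4 + 0.3780·4 = 5.2915; e_2·v_3 = 0.4447·(-4) + 0.2224·2 + 0.2965·4 + 0.8154·4 = 3.1132.
u_3 = v_3 − 5.2915·e_1 − 3.1132·e_2 = (-1.3846, 3.3077, 1.0769, -0.5385).
‖u_3‖ = 3.7826, so e_3 = (-0.3661, 0.8745, 0.2847, -0.1424).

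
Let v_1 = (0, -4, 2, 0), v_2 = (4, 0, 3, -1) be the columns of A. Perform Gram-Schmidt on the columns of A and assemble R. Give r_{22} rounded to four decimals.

v_1 = (0, -4, 2, 0); ‖v_1‖ = 4.4721, so e_1 = (0.0000, -0.8944, 0.4472, 0.0000).
e_1·v_2 = 0.0000·4 + (-0.8944)·0 + 0.4472·3 + 0.0000·(-1) = 1.3416.
u_2 = v_2 − 1.3416·e_1 = (4.0000, 1.2000, 2.4000, -1.0000).
r_{22} = ‖u_2‖ = 4.9193.

r_{22} = 4.9193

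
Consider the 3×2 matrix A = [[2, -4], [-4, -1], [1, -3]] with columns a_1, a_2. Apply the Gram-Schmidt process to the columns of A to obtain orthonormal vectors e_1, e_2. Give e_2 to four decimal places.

a_1 = (2, -4, 1); ‖a_1‖ = 4.5826, so e_1 = (0.4364, -0.8729, 0.2182).
e_1·a_2 = 0.4364·(-4) + (-0.8729)·(-1) + 0.2182·(-3) = -1.5275.
u_2 = a_2 + 1.5275·e_1 = (-3.3333, -2.3333, -2.6667).
‖u_2‖ = 4.8648, so e_2 = (-0.6852, -0.4796, -0.5482).

e_2 = (-0.6852, -0.4796, -0.5482)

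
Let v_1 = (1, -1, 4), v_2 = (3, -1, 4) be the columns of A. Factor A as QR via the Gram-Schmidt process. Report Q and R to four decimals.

Q = [[0.2357, 0.9718], [-0.2357, 0.0572], [0.9428, -0.2287]], R = [[4.2426, 4.7140], [0.0000, 1.9437]]

v_1 = (1, -1, 4); ‖v_1‖ = 4.2426, so q_1 = (0.2357, -0.2357, 0.9428).
q_1·v_2 = 0.2357·3 + (-0.2357)·(-1) + 0.9428·4 = 4.7140.
u_2 = v_2 − 4.7140·q_1 = (1.8889, 0.1111, -0.4444).
‖u_2‖ = 1.9437, so q_2 = (0.9718, 0.0572, -0.2287).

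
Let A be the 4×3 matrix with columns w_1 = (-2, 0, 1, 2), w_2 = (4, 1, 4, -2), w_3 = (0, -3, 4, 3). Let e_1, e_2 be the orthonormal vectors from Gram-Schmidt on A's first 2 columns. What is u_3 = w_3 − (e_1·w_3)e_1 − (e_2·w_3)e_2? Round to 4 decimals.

w_1 = (-2, 0, 1, 2); ‖w_1‖ = 3.0000, so e_1 = (-0.6667, 0.0000, 0.3333, 0.6667).
e_1·w_2 = (-0.6667)·4 + 0.0000·1 + 0.3333·4 + 0.6667·(-2) = -2.6667.
u_2 = w_2 + 2.6667·e_1 = (2.2222, 1.0000, 4.8889, -0.2222).
‖u_2‖ = 5.4671, so e_2 = (0.4065, 0.1829, 0.8942, -0.0406).
e_1·w_3 = (-0.6667)·0 + 0.0000·(-3) + 0.3333·4 + 0.6667·3 = 3.3333; e_2·w_3 = 0.4065·0 + 0.1829·(-3) + 0.8942·4 + (-0.0406)·3 = 2.9063.
u_3 = w_3 − 3.3333·e_1 − 2.9063·e_2 = (1.0409, -3.5316, 0.2900, 0.8959).

u_3 = (1.0409, -3.5316, 0.2900, 0.8959)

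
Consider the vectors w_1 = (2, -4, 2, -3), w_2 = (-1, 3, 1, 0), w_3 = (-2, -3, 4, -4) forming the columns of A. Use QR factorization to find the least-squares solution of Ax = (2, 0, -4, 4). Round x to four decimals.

w_1 = (2, -4, 2, -3); ‖w_1‖ = 5.7446, so e_1 = (0.3482, -0.6963, 0.3482, -0.5222).
e_1·w_2 = 0.3482·(-1) + (-0.6963)·3 + 0.3482·1 + (-0.5222)·0 = -2.0889.
u_2 = w_2 + 2.0889·e_1 = (-0.2727, 1.5455, 1.7273, -1.0909).
‖u_2‖ = 2.5761, so e_2 = (-0.1059, 0.5999, 0.6705, -0.4235).
e_1·w_3 = 0.3482·(-2) + (-0.6963)·(-3) + 0.3482·4 + (-0.5222)·(-4) = 4.8742; e_2·w_3 = (-0.1059)·(-2) + 0.5999·(-3) + 0.6705·4 + (-0.4235)·(-4) = 2.7878.
u_3 = w_3 − 4.8742·e_1 − 2.7878·e_2 = (-3.4018, -1.2785, 0.4338, -0.2740).
‖u_3‖ = 3.6702, so e_3 = (-0.9269, -0.3484, 0.1182, -0.0746).
Qᵀb = (-2.7852, -4.5876, -2.6251).
Back-substitute: x_3 = -2.6251/3.6702 = -0.7153.
x_2 = (-4.5876 − 2.7878·(-0.7153))/2.5761 = -1.0068.
x_1 = (-2.7852 + 2.0889·(-1.0068) − 4.8742·(-0.7153))/5.7446 = -0.2441.

x = (-0.2441, -1.0068, -0.7153)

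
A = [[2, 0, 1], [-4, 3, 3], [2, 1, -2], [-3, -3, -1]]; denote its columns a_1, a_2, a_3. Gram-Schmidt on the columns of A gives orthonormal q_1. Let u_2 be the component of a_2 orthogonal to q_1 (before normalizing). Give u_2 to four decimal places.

u_2 = (0.0606, 2.8788, 1.0606, -3.0909)

a_1 = (2, -4, 2, -3); ‖a_1‖ = 5.7446, so q_1 = (0.3482, -0.6963, 0.3482, -0.5222).
q_1·a_2 = 0.3482·0 + (-0.6963)·3 + 0.3482·1 + (-0.5222)·(-3) = -0.1741.
u_2 = a_2 + 0.1741·q_1 = (0.0606, 2.8788, 1.0606, -3.0909).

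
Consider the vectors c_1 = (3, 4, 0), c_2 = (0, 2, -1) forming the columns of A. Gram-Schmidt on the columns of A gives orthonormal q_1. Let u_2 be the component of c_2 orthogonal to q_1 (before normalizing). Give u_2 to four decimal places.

c_1 = (3, 4, 0); ‖c_1‖ = 5.0000, so q_1 = (0.6000, 0.8000, 0.0000).
q_1·c_2 = 0.6000·0 + 0.8000·2 + 0.0000·(-1) = 1.6000.
u_2 = c_2 − 1.6000·q_1 = (-0.9600, 0.7200, -1.0000).

u_2 = (-0.9600, 0.7200, -1.0000)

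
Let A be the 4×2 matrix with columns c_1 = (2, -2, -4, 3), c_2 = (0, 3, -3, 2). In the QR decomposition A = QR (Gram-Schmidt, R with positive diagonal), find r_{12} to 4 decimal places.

r_{12} = 2.0889

c_1 = (2, -2, -4, 3); ‖c_1‖ = 5.7446, so q_1 = (0.3482, -0.3482, -0.6963, 0.5222).
r_{12} = q_1·c_2 = 2.0889.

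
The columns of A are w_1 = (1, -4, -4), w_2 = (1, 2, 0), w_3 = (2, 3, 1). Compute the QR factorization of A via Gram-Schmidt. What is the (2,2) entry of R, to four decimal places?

w_1 = (1, -4, -4); ‖w_1‖ = 5.7446, so q_1 = (0.1741, -0.6963, -0.6963).
q_1·w_2 = 0.1741·1 + (-0.6963)·2 + (-0.6963)·0 = -1.2185.
u_2 = w_2 + 1.2185·q_1 = (1.2121, 1.1515, -0.8485).
r_{22} = ‖u_2‖ = 1.8749.

r_{22} = 1.8749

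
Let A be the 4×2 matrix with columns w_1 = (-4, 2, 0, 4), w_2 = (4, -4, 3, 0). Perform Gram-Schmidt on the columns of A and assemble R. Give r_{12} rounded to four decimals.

r_{12} = -4.0000

e_1 = w_1/‖w_1‖ = (-4, 2, 0, 4)/6.0000 = (-0.6667, 0.3333, 0.0000, 0.6667).
r_{12} = e_1·w_2 = -4.0000.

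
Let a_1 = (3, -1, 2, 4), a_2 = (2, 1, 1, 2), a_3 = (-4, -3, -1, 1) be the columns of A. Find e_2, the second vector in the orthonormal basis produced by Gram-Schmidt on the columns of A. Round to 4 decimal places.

e_1 = a_1/‖a_1‖ = (3, -1, 2, 4)/5.4772 = (0.5477, -0.1826, 0.3651, 0.7303).
r_{12} = e_1·a_2 = 2.7386.
u_2 = a_2 − 2.7386·e_1 = (0.5000, 1.5000, 0.0000, 0.0000).
‖u_2‖ = 1.5811, so e_2 = (0.3162, 0.9487, 0.0000, 0.0000).

e_2 = (0.3162, 0.9487, 0.0000, 0.0000)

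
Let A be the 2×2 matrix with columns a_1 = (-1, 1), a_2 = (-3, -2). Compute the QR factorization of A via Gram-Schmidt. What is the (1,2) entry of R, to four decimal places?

a_1 = (-1, 1); ‖a_1‖ = 1.4142, so e_1 = (-0.7071, 0.7071).
r_{12} = e_1·a_2 = 0.7071.

r_{12} = 0.7071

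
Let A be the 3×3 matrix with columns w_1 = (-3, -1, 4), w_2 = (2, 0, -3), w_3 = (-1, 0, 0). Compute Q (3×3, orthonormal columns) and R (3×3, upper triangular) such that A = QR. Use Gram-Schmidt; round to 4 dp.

w_1 = (-3, -1, 4); ‖w_1‖ = 5.0990, so e_1 = (-0.5883, -0.1961, 0.7845).
e_1·w_2 = (-0.5883)·2 + (-0.1961)·0 + 0.7845·(-3) = -3.5301.
u_2 = w_2 + 3.5301·e_1 = (-0.0769, -0.6923, -0.2308).
‖u_2‖ = 0.7338, so e_2 = (-0.1048, -0.9435, -0.3145).
e_1·w_3 = (-0.5883)·(-1) + (-0.1961)·0 + 0.7845·0 = 0.5883; e_2·w_3 = (-0.1048)·(-1) + (-0.9435)·0 + (-0.3145)·0 = 0.1048.
u_3 = w_3 − 0.5883·e_1 − 0.1048·e_2 = (-0.6429, 0.2143, -0.4286).
‖u_3‖ = 0.8018, so e_3 = (-0.8018, 0.2673, -0.5345).

Q = [[-0.5883, -0.1048, -0.8018], [-0.1961, -0.9435, 0.2673], [0.7845, -0.3145, -0.5345]], R = [[5.0990, -3.5301, 0.5883], [0.0000, 0.7338, 0.1048], [0.0000, 0.0000, 0.8018]]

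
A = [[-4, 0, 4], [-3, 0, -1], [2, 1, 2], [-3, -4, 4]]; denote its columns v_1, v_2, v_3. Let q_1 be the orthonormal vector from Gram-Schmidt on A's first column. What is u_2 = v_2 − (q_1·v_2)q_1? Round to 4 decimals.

v_1 = (-4, -3, 2, -3); ‖v_1‖ = 6.1644, so q_1 = (-0.6489, -0.4867, 0.3244, -0.4867).
q_1·v_2 = (-0.6489)·0 + (-0.4867)·0 + 0.3244·1 + (-0.4867)·(-4) = 2.2711.
u_2 = v_2 − 2.2711·q_1 = (1.4737, 1.1053, 0.2632, -2.8947).

u_2 = (1.4737, 1.1053, 0.2632, -2.8947)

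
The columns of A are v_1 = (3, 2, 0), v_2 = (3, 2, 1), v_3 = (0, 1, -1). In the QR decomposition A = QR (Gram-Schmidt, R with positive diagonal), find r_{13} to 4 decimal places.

v_1 = (3, 2, 0); ‖v_1‖ = 3.6056, so e_1 = (0.8321, 0.5547, 0.0000).
r_{13} = e_1·v_3 = 0.5547.

r_{13} = 0.5547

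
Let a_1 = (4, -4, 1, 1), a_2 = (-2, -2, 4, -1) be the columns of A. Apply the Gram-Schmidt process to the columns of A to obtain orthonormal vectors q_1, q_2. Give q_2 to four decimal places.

q_2 = (-0.4731, -0.3312, 0.7865, -0.2188)

a_1 = (4, -4, 1, 1); ‖a_1‖ = 5.8310, so q_1 = (0.6860, -0.6860, 0.1715, 0.1715).
q_1·a_2 = 0.6860·(-2) + (-0.6860)·(-2) + 0.1715·4 + 0.1715·(-1) = 0.5145.
u_2 = a_2 − 0.5145·q_1 = (-2.3529, -1.6471, 3.9118, -1.0882).
‖u_2‖ = 4.9735, so q_2 = (-0.4731, -0.3312, 0.7865, -0.2188).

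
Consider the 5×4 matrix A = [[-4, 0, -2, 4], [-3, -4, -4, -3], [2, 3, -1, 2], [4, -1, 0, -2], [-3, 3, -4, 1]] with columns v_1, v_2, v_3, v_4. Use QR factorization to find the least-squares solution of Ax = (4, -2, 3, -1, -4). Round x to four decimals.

v_1 = (-4, -3, 2, 4, -3); ‖v_1‖ = 7.3485, so q_1 = (-0.5443, -0.4082, 0.2722, 0.5443, -0.4082).
q_1·v_2 = (-0.5443)·0 + (-0.4082)·(-4) + 0.2722·3 + 0.5443·(-1) + (-0.4082)·3 = 0.6804.
u_2 = v_2 − 0.6804·q_1 = (0.3704, -3.7222, 2.8148, -1.3704, 3.2778).
‖u_2‖ = 5.8768, so q_2 = (0.0630, -0.6334, 0.4790, -0.2332, 0.5577).
q_1·v_3 = (-0.5443)·(-2) + (-0.4082)·(-4) + 0.2722·(-1) + 0.5443·0 + (-0.4082)·(-4) = 4.0825; q_2·v_3 = 0.0630·(-2) + (-0.6334)·(-4) + 0.4790·(-1) + (-0.2332)·0 + 0.5577·(-4) = -0.3025.
u_3 = v_3 − 4.0825·q_1 + 0.3025·q_2 = (0.2413, -2.5249, -1.9662, -2.2928, -2.1646).
‖u_3‖ = 4.4991, so q_3 = (0.0536, -0.5612, -0.4370, -0.5096, -0.4811).
q_1·v_4 = (-0.5443)·4 + (-0.4082)·(-3) + 0.2722·2 + 0.5443·(-2) + (-0.4082)·1 = -1.9052; q_2·v_4 = 0.0630·4 + (-0.6334)·(-3) + 0.4790·2 + (-0.2332)·(-2) + 0.5577·1 = 4.1343; q_3·v_4 = 0.0536·4 + (-0.5612)·(-3) + (-0.4370)·2 + (-0.5096)·(-2) + (-0.4811)·1 = 1.5622.
u_4 = v_4 + 1.9052·q_1 − 4.1343·q_2 − 1.5622·q_3 = (2.6186, -0.2825, 1.2211, 0.7972, -1.3320).
‖u_4‖ = 3.2921, so q_4 = (0.7954, -0.0858, 0.3709, 0.2421, -0.4046).
Qᵀb = (0.5443, 0.9579, 2.4600, 5.8424).
Back-substitute: x_4 = 5.8424/3.2921 = 1.7747.
x_3 = (2.4600 − 1.5622·1.7747)/4.4991 = -0.0694.
x_2 = (0.9579 + 0.3025·(-0.0694) − 4.1343·1.7747)/5.8768 = -1.0890.
x_1 = (0.5443 − 0.6804·(-1.0890) − 4.0825·(-0.0694) + 1.9052·1.7747)/7.3485 = 0.6736.

x = (0.6736, -1.0890, -0.0694, 1.7747)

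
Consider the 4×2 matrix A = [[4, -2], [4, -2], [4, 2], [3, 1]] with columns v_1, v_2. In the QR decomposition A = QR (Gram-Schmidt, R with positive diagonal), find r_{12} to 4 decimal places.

r_{12} = -0.6623

v_1 = (4, 4, 4, 3); ‖v_1‖ = 7.5498, so e_1 = (0.5298, 0.5298, 0.5298, 0.3974).
r_{12} = e_1·v_2 = -0.6623.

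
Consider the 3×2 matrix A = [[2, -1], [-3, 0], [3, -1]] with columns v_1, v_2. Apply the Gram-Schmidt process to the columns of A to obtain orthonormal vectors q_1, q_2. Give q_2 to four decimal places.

v_1 = (2, -3, 3); ‖v_1‖ = 4.6904, so q_1 = (0.4264, -0.6396, 0.6396).
q_1·v_2 = 0.4264·(-1) + (-0.6396)·0 + 0.6396·(-1) = -1.0660.
u_2 = v_2 + 1.0660·q_1 = (-0.5455, -0.6818, -0.3182).
‖u_2‖ = 0.9293, so q_2 = (-0.5869, -0.7337, -0.3424).

q_2 = (-0.5869, -0.7337, -0.3424)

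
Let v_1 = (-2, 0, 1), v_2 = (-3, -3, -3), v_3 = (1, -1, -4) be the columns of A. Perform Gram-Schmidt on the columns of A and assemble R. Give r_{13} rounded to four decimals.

v_1 = (-2, 0, 1); ‖v_1‖ = 2.2361, so e_1 = (-0.8944, 0.0000, 0.4472).
r_{13} = e_1·v_3 = -2.6833.

r_{13} = -2.6833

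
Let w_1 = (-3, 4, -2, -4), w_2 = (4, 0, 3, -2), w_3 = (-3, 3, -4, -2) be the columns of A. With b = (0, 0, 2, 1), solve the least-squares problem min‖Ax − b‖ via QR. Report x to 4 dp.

x = (0.5794, -0.3655, -1.0197)

q_1 = w_1/‖w_1‖ = (-3, 4, -2, -4)/6.7082 = (-0.4472, 0.5963, -0.2981, -0.5963).
r_{12} = q_1·w_2 = -1.4907.
u_2 = w_2 + 1.4907·q_1 = (3.3333, 0.8889, 2.5556, -2.8889).
‖u_2‖ = 5.1747, so q_2 = (0.6442, 0.1718, 0.4939, -0.5583).
r_{13} = q_1·w_3 = 5.5156; r_{23} = q_2·w_3 = -2.2760.
u_3 = w_3 − 5.5156·q_1 + 2.2760·q_2 = (0.9328, 0.1021, -1.2315, 0.0183).
‖u_3‖ = 1.5484, so q_3 = (0.6024, 0.0659, -0.7954, 0.0118).
Qᵀb = (-1.1926, 0.4294, -1.5789).
Back-substitute: x_3 = -1.5789/1.5484 = -1.0197.
x_2 = (0.4294 + 2.2760·(-1.0197))/5.1747 = -0.3655.
x_1 = (-1.1926 + 1.4907·(-0.3655) − 5.5156·(-1.0197))/6.7082 = 0.5794.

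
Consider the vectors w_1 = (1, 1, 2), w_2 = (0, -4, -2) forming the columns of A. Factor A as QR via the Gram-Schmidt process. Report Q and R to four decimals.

Q = [[0.4082, 0.4364], [0.4082, -0.8729], [0.8165, 0.2182]], R = [[2.4495, -3.2660], [0.0000, 3.0551]]

q_1 = w_1/‖w_1‖ = (1, 1, 2)/2.4495 = (0.4082, 0.4082, 0.8165).
r_{12} = q_1·w_2 = -3.2660.
u_2 = w_2 + 3.2660·q_1 = (1.3333, -2.6667, 0.6667).
‖u_2‖ = 3.0551, so q_2 = (0.4364, -0.8729, 0.2182).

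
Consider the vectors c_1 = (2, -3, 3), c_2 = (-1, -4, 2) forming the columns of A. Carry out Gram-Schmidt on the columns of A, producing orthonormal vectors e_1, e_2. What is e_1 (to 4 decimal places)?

e_1 = (0.4264, -0.6396, 0.6396)

e_1 = c_1/‖c_1‖ = (2, -3, 3)/4.6904 = (0.4264, -0.6396, 0.6396).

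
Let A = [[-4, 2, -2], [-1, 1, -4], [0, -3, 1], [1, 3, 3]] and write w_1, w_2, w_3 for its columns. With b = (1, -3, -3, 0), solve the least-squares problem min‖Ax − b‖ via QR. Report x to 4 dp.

x = (-0.2816, 0.3087, 0.3947)

w_1 = (-4, -1, 0, 1); ‖w_1‖ = 4.2426, so e_1 = (-0.9428, -0.2357, 0.0000, 0.2357).
e_1·w_2 = (-0.9428)·2 + (-0.2357)·1 + 0.0000·(-3) + 0.2357·3 = -1.4142.
u_2 = w_2 + 1.4142·e_1 = (0.6667, 0.6667, -3.0000, 3.3333).
‖u_2‖ = 4.5826, so e_2 = (0.1455, 0.1455, -0.6547, 0.7274).
e_1·w_3 = (-0.9428)·(-2) + (-0.2357)·(-4) + 0.0000·1 + 0.2357·3 = 3.5355; e_2·w_3 = 0.1455·(-2) + 0.1455·(-4) + (-0.6547)·1 + 0.7274·3 = 0.6547.
u_3 = w_3 − 3.5355·e_1 − 0.6547·e_2 = (1.2381, -3.2619, 1.4286, 1.6905).
‖u_3‖ = 4.1318, so e_3 = (0.2997, -0.7895, 0.3458, 0.4091).
Qᵀb = (-0.2357, 1.6730, 1.6308).
Back-substitute: x_3 = 1.6308/4.1318 = 0.3947.
x_2 = (1.6730 − 0.6547·0.3947)/4.5826 = 0.3087.
x_1 = (-0.2357 + 1.4142·0.3087 − 3.5355·0.3947)/4.2426 = -0.2816.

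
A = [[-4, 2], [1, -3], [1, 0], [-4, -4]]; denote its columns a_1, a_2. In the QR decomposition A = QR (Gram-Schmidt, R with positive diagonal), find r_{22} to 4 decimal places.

q_1 = a_1/‖a_1‖ = (-4, 1, 1, -4)/5.8310 = (-0.6860, 0.1715, 0.1715, -0.6860).
r_{12} = q_1·a_2 = 0.8575.
u_2 = a_2 − 0.8575·q_1 = (2.5882, -3.1471, -0.1471, -3.4118).
r_{22} = ‖u_2‖ = 5.3165.

r_{22} = 5.3165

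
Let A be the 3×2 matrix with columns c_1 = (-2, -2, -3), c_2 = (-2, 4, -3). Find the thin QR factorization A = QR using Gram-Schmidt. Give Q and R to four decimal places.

c_1 = (-2, -2, -3); ‖c_1‖ = 4.1231, so q_1 = (-0.4851, -0.4851, -0.7276).
q_1·c_2 = (-0.4851)·(-2) + (-0.4851)·4 + (-0.7276)·(-3) = 1.2127.
u_2 = c_2 − 1.2127·q_1 = (-1.4118, 4.5882, -2.1176).
‖u_2‖ = 5.2468, so q_2 = (-0.2691, 0.8745, -0.4036).

Q = [[-0.4851, -0.2691], [-0.4851, 0.8745], [-0.7276, -0.4036]], R = [[4.1231, 1.2127], [0.0000, 5.2468]]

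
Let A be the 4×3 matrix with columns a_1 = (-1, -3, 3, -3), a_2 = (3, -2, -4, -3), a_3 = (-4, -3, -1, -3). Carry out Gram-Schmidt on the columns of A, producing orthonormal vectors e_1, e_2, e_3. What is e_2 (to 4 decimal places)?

e_1 = a_1/‖a_1‖ = (-1, -3, 3, -3)/5.2915 = (-0.1890, -0.5669, 0.5669, -0.5669).
r_{12} = e_1·a_2 = 0.0000.
u_2 = a_2 − 0.0000·e_1 = (3.0000, -2.0000, -4.0000, -3.0000).
‖u_2‖ = 6.1644, so e_2 = (0.4867, -0.3244, -0.6489, -0.4867).

e_2 = (0.4867, -0.3244, -0.6489, -0.4867)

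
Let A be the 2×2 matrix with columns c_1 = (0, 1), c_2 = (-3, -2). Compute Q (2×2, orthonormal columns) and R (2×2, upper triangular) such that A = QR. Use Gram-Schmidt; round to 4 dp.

Q = [[0.0000, -1.0000], [1.0000, 0.0000]], R = [[1.0000, -2.0000], [0.0000, 3.0000]]

c_1 = (0, 1); ‖c_1‖ = 1.0000, so q_1 = (0.0000, 1.0000).
q_1·c_2 = 0.0000·(-3) + 1.0000·(-2) = -2.0000.
u_2 = c_2 + 2.0000·q_1 = (-3.0000, 0.0000).
‖u_2‖ = 3.0000, so q_2 = (-1.0000, 0.0000).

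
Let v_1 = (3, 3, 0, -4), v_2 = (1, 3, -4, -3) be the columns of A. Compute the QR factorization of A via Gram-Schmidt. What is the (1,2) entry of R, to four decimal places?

r_{12} = 4.1160

v_1 = (3, 3, 0, -4); ‖v_1‖ = 5.8310, so q_1 = (0.5145, 0.5145, 0.0000, -0.6860).
r_{12} = q_1·v_2 = 4.1160.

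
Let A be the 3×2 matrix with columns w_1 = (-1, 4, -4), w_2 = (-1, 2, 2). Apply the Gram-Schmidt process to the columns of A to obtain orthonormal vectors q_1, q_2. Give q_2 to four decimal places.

q_2 = (-0.3238, 0.6273, 0.7083)

q_1 = w_1/‖w_1‖ = (-1, 4, -4)/5.7446 = (-0.1741, 0.6963, -0.6963).
r_{12} = q_1·w_2 = 0.1741.
u_2 = w_2 − 0.1741·q_1 = (-0.9697, 1.8788, 2.1212).
‖u_2‖ = 2.9949, so q_2 = (-0.3238, 0.6273, 0.7083).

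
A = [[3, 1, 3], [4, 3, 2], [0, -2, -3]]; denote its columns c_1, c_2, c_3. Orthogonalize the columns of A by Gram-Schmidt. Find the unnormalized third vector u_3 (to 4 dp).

u_3 = (1.7280, -1.2960, -1.0800)

e_1 = c_1/‖c_1‖ = (3, 4, 0)/5.0000 = (0.6000, 0.8000, 0.0000).
r_{12} = e_1·c_2 = 3.0000.
u_2 = c_2 − 3.0000·e_1 = (-0.8000, 0.6000, -2.0000).
‖u_2‖ = 2.2361, so e_2 = (-0.3578, 0.2683, -0.8944).
r_{13} = e_1·c_3 = 3.4000; r_{23} = e_2·c_3 = 2.1466.
u_3 = c_3 − 3.4000·e_1 − 2.1466·e_2 = (1.7280, -1.2960, -1.0800).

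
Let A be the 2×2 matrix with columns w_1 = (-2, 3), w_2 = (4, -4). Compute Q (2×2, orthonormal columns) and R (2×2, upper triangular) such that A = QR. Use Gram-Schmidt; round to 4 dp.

Q = [[-0.5547, 0.8321], [0.8321, 0.5547]], R = [[3.6056, -5.5470], [0.0000, 1.1094]]

w_1 = (-2, 3); ‖w_1‖ = 3.6056, so e_1 = (-0.5547, 0.8321).
e_1·w_2 = (-0.5547)·4 + 0.8321·(-4) = -5.5470.
u_2 = w_2 + 5.5470·e_1 = (0.9231, 0.6154).
‖u_2‖ = 1.1094, so e_2 = (0.8321, 0.5547).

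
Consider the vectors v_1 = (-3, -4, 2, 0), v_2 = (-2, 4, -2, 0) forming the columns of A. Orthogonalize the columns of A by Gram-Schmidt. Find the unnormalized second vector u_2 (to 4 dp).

u_2 = (-3.4483, 2.0690, -1.0345, 0.0000)

v_1 = (-3, -4, 2, 0); ‖v_1‖ = 5.3852, so e_1 = (-0.5571, -0.7428, 0.3714, 0.0000).
e_1·v_2 = (-0.5571)·(-2) + (-0.7428)·4 + 0.3714·(-2) + 0.0000·0 = -2.5997.
u_2 = v_2 + 2.5997·e_1 = (-3.4483, 2.0690, -1.0345, 0.0000).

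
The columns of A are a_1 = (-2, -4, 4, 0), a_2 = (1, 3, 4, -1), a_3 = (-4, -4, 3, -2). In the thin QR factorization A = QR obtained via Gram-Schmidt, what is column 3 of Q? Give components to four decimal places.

a_1 = (-2, -4, 4, 0); ‖a_1‖ = 6.0000, so q_1 = (-0.3333, -0.6667, 0.6667, 0.0000).
q_1·a_2 = (-0.3333)·1 + (-0.6667)·3 + 0.6667·4 + 0.0000·(-1) = 0.3333.
u_2 = a_2 − 0.3333·q_1 = (1.1111, 3.2222, 3.7778, -1.0000).
‖u_2‖ = 5.1854, so q_2 = (0.2143, 0.6214, 0.7285, -0.1928).
q_1·a_3 = (-0.3333)·(-4) + (-0.6667)·(-4) + 0.6667·3 + 0.0000·(-2) = 6.0000; q_2·a_3 = 0.2143·(-4) + 0.6214·(-4) + 0.7285·3 + (-0.1928)·(-2) = -0.7714.
u_3 = a_3 − 6.0000·q_1 + 0.7714·q_2 = (-1.8347, 0.4793, -0.4380, -2.1488).
‖u_3‖ = 2.8991, so q_3 = (-0.6328, 0.1653, -0.1511, -0.7412).

q_3 = (-0.6328, 0.1653, -0.1511, -0.7412)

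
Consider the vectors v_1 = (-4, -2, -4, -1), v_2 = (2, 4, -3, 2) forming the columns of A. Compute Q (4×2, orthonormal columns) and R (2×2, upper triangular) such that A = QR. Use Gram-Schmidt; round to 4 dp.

v_1 = (-4, -2, -4, -1); ‖v_1‖ = 6.0828, so e_1 = (-0.6576, -0.3288, -0.6576, -0.1644).
e_1·v_2 = (-0.6576)·2 + (-0.3288)·4 + (-0.6576)·(-3) + (-0.1644)·2 = -0.9864.
u_2 = v_2 + 0.9864·e_1 = (1.3514, 3.6757, -3.6486, 1.8378).
‖u_2‖ = 5.6592, so e_2 = (0.2388, 0.6495, -0.6447, 0.3247).

Q = [[-0.6576, 0.2388], [-0.3288, 0.6495], [-0.6576, -0.6447], [-0.1644, 0.3247]], R = [[6.0828, -0.9864], [0.0000, 5.6592]]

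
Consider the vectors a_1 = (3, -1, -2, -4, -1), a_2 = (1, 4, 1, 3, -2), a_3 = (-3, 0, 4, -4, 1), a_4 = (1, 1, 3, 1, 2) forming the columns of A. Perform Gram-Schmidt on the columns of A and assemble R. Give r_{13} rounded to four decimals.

a_1 = (3, -1, -2, -4, -1); ‖a_1‖ = 5.5678, so q_1 = (0.5388, -0.1796, -0.3592, -0.7184, -0.1796).
r_{13} = q_1·a_3 = -0.3592.

r_{13} = -0.3592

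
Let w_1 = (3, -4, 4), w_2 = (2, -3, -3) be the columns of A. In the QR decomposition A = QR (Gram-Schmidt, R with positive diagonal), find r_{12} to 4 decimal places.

w_1 = (3, -4, 4); ‖w_1‖ = 6.4031, so e_1 = (0.4685, -0.6247, 0.6247).
r_{12} = e_1·w_2 = 0.9370.

r_{12} = 0.9370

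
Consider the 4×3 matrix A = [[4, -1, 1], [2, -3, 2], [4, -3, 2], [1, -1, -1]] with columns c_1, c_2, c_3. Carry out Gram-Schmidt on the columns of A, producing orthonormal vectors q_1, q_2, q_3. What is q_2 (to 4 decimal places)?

q_2 = (0.6225, -0.7357, -0.2150, -0.1584)

c_1 = (4, 2, 4, 1); ‖c_1‖ = 6.0828, so q_1 = (0.6576, 0.3288, 0.6576, 0.1644).
q_1·c_2 = 0.6576·(-1) + 0.3288·(-3) + 0.6576·(-3) + 0.1644·(-1) = -3.7812.
u_2 = c_2 + 3.7812·q_1 = (1.4865, -1.7568, -0.5135, -0.3784).
‖u_2‖ = 2.3880, so q_2 = (0.6225, -0.7357, -0.2150, -0.1584).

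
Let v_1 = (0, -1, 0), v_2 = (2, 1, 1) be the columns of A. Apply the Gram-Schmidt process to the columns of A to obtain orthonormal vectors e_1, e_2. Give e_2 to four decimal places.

v_1 = (0, -1, 0); ‖v_1‖ = 1.0000, so e_1 = (0.0000, -1.0000, 0.0000).
e_1·v_2 = 0.0000·2 + (-1.0000)·1 + 0.0000·1 = -1.0000.
u_2 = v_2 + 1.0000·e_1 = (2.0000, 0.0000, 1.0000).
‖u_2‖ = 2.2361, so e_2 = (0.8944, 0.0000, 0.4472).

e_2 = (0.8944, 0.0000, 0.4472)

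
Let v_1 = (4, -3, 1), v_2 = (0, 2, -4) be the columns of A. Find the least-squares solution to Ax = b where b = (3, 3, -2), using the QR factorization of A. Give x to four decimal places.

x = (0.3810, 0.8905)

q_1 = v_1/‖v_1‖ = (4, -3, 1)/5.0990 = (0.7845, -0.5883, 0.1961).
r_{12} = q_1·v_2 = -1.9612.
u_2 = v_2 + 1.9612·q_1 = (1.5385, 0.8462, -3.6154).
‖u_2‖ = 4.0192, so q_2 = (0.3828, 0.2105, -0.8995).
Qᵀb = (0.1961, 3.5790).
Back-substitute: x_2 = 3.5790/4.0192 = 0.8905.
x_1 = (0.1961 + 1.9612·0.8905)/5.0990 = 0.3810.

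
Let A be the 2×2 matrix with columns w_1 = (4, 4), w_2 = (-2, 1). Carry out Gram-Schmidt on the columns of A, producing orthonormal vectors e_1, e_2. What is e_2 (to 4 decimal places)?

e_2 = (-0.7071, 0.7071)

e_1 = w_1/‖w_1‖ = (4, 4)/5.6569 = (0.7071, 0.7071).
r_{12} = e_1·w_2 = -0.7071.
u_2 = w_2 + 0.7071·e_1 = (-1.5000, 1.5000).
‖u_2‖ = 2.1213, so e_2 = (-0.7071, 0.7071).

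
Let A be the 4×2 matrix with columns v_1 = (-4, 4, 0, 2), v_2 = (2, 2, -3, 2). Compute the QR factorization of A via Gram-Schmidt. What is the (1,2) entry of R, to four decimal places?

q_1 = v_1/‖v_1‖ = (-4, 4, 0, 2)/6.0000 = (-0.6667, 0.6667, 0.0000, 0.3333).
r_{12} = q_1·v_2 = 0.6667.

r_{12} = 0.6667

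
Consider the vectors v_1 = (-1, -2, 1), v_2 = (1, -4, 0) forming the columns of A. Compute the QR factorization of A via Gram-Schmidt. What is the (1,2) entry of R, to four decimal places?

r_{12} = 2.8577

v_1 = (-1, -2, 1); ‖v_1‖ = 2.4495, so q_1 = (-0.4082, -0.8165, 0.4082).
r_{12} = q_1·v_2 = 2.8577.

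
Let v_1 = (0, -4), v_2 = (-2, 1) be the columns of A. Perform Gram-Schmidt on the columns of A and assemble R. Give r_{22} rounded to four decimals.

q_1 = v_1/‖v_1‖ = (0, -4)/4.0000 = (0.0000, -1.0000).
r_{12} = q_1·v_2 = -1.0000.
u_2 = v_2 + 1.0000·q_1 = (-2.0000, 0.0000).
r_{22} = ‖u_2‖ = 2.0000.

r_{22} = 2.0000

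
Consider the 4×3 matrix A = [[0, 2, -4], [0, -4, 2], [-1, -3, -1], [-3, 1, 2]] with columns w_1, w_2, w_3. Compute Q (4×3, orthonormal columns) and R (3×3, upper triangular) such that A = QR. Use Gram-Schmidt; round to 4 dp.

e_1 = w_1/‖w_1‖ = (0, 0, -1, -3)/3.1623 = (0.0000, 0.0000, -0.3162, -0.9487).
r_{12} = e_1·w_2 = 0.0000.
u_2 = w_2 + 0.0000·e_1 = (2.0000, -4.0000, -3.0000, 1.0000).
‖u_2‖ = 5.4772, so e_2 = (0.3651, -0.7303, -0.5477, 0.1826).
r_{13} = e_1·w_3 = -1.5811; r_{23} = e_2·w_3 = -2.0083.
u_3 = w_3 + 1.5811·e_1 + 2.0083·e_2 = (-3.2667, 0.5333, -2.6000, 0.8667).
‖u_3‖ = 4.2973, so e_3 = (-0.7602, 0.1241, -0.6050, 0.2017).

Q = [[0.0000, 0.3651, -0.7602], [0.0000, -0.7303, 0.1241], [-0.3162, -0.5477, -0.6050], [-0.9487, 0.1826, 0.2017]], R = [[3.1623, 0.0000, -1.5811], [0.0000, 5.4772, -2.0083], [0.0000, 0.0000, 4.2973]]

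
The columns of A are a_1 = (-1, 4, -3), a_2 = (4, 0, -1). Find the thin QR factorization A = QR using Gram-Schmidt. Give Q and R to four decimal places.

Q = [[-0.1961, 0.9619], [0.7845, 0.0374], [-0.5883, -0.2708]], R = [[5.0990, -0.1961], [0.0000, 4.1184]]

a_1 = (-1, 4, -3); ‖a_1‖ = 5.0990, so e_1 = (-0.1961, 0.7845, -0.5883).
e_1·a_2 = (-0.1961)·4 + 0.7845·0 + (-0.5883)·(-1) = -0.1961.
u_2 = a_2 + 0.1961·e_1 = (3.9615, 0.1538, -1.1154).
‖u_2‖ = 4.1184, so e_2 = (0.9619, 0.0374, -0.2708).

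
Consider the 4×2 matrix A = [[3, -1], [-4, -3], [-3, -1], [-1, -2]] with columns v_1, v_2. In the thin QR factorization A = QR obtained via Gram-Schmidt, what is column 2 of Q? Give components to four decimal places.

e_2 = (-0.7176, -0.4566, 0.0652, -0.5219)

e_1 = v_1/‖v_1‖ = (3, -4, -3, -1)/5.9161 = (0.5071, -0.6761, -0.5071, -0.1690).
r_{12} = e_1·v_2 = 2.3664.
u_2 = v_2 − 2.3664·e_1 = (-2.2000, -1.4000, 0.2000, -1.6000).
‖u_2‖ = 3.0659, so e_2 = (-0.7176, -0.4566, 0.0652, -0.5219).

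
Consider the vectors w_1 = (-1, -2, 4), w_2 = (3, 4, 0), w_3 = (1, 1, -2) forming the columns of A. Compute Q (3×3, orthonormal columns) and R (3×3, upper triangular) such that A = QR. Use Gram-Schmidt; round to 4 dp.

Q = [[-0.2182, 0.5646, 0.7960], [-0.4364, 0.6731, -0.5970], [0.8729, 0.4777, -0.0995]], R = [[4.5826, -2.4004, -2.4004], [0.0000, 4.3861, 0.2823], [0.0000, 0.0000, 0.3980]]

w_1 = (-1, -2, 4); ‖w_1‖ = 4.5826, so q_1 = (-0.2182, -0.4364, 0.8729).
q_1·w_2 = (-0.2182)·3 + (-0.4364)·4 + 0.8729·0 = -2.4004.
u_2 = w_2 + 2.4004·q_1 = (2.4762, 2.9524, 2.0952).
‖u_2‖ = 4.3861, so q_2 = (0.5646, 0.6731, 0.4777).
q_1·w_3 = (-0.2182)·1 + (-0.4364)·1 + 0.8729·(-2) = -2.4004; q_2·w_3 = 0.5646·1 + 0.6731·1 + 0.4777·(-2) = 0.2823.
u_3 = w_3 + 2.4004·q_1 − 0.2823·q_2 = (0.3168, -0.2376, -0.0396).
‖u_3‖ = 0.3980, so q_3 = (0.7960, -0.5970, -0.0995).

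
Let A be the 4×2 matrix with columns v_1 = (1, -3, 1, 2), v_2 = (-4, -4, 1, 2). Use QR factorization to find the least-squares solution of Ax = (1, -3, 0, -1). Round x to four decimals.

v_1 = (1, -3, 1, 2); ‖v_1‖ = 3.8730, so q_1 = (0.2582, -0.7746, 0.2582, 0.5164).
q_1·v_2 = 0.2582·(-4) + (-0.7746)·(-4) + 0.2582·1 + 0.5164·2 = 3.3566.
u_2 = v_2 − 3.3566·q_1 = (-4.8667, -1.4000, 0.1333, 0.2667).
‖u_2‖ = 5.0728, so q_2 = (-0.9594, -0.2760, 0.0263, 0.0526).
Qᵀb = (2.0656, -0.1840).
Back-substitute: x_2 = -0.1840/5.0728 = -0.0363.
x_1 = (2.0656 − 3.3566·(-0.0363))/3.8730 = 0.5648.

x = (0.5648, -0.0363)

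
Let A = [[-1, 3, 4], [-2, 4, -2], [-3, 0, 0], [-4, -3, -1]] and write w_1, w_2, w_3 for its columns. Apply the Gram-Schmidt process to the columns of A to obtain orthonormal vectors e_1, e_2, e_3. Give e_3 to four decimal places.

w_1 = (-1, -2, -3, -4); ‖w_1‖ = 5.4772, so e_1 = (-0.1826, -0.3651, -0.5477, -0.7303).
e_1·w_2 = (-0.1826)·3 + (-0.3651)·4 + (-0.5477)·0 + (-0.7303)·(-3) = 0.1826.
u_2 = w_2 − 0.1826·e_1 = (3.0333, 4.0667, 0.1000, -2.8667).
‖u_2‖ = 5.8281, so e_2 = (0.5205, 0.6978, 0.0172, -0.4919).
e_1·w_3 = (-0.1826)·4 + (-0.3651)·(-2) + (-0.5477)·0 + (-0.7303)·(-1) = 0.7303; e_2·w_3 = 0.5205·4 + 0.6978·(-2) + 0.0172·0 + (-0.4919)·(-1) = 1.1782.
u_3 = w_3 − 0.7303·e_1 − 1.1782·e_2 = (3.5201, -2.5554, 0.3798, 0.1129).
‖u_3‖ = 4.3679, so e_3 = (0.8059, -0.5851, 0.0869, 0.0258).

e_3 = (0.8059, -0.5851, 0.0869, 0.0258)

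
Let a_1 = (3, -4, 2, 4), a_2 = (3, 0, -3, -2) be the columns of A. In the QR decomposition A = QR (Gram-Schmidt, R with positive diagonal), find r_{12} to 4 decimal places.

r_{12} = -0.7454

a_1 = (3, -4, 2, 4); ‖a_1‖ = 6.7082, so e_1 = (0.4472, -0.5963, 0.2981, 0.5963).
r_{12} = e_1·a_2 = -0.7454.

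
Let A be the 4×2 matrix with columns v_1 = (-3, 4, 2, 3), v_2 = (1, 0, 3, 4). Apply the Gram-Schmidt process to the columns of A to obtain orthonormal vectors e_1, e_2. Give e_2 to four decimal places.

v_1 = (-3, 4, 2, 3); ‖v_1‖ = 6.1644, so e_1 = (-0.4867, 0.6489, 0.3244, 0.4867).
e_1·v_2 = (-0.4867)·1 + 0.6489·0 + 0.3244·3 + 0.4867·4 = 2.4333.
u_2 = v_2 − 2.4333·e_1 = (2.1842, -1.5789, 2.2105, 2.8158).
‖u_2‖ = 4.4810, so e_2 = (0.4874, -0.3524, 0.4933, 0.6284).

e_2 = (0.4874, -0.3524, 0.4933, 0.6284)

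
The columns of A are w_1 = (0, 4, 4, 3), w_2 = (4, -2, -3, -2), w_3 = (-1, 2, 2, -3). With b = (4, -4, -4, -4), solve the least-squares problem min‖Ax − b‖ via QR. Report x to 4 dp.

x = (-0.4613, 1.0150, 0.1861)

e_1 = w_1/‖w_1‖ = (0, 4, 4, 3)/6.4031 = (0.0000, 0.6247, 0.6247, 0.4685).
r_{12} = e_1·w_2 = -4.0605.
u_2 = w_2 + 4.0605·e_1 = (4.0000, 0.5366, -0.4634, -0.0976).
‖u_2‖ = 4.0635, so e_2 = (0.9844, 0.1320, -0.1140, -0.0240).
r_{13} = e_1·w_3 = 1.0932; r_{23} = e_2·w_3 = -0.8763.
u_3 = w_3 − 1.0932·e_1 + 0.8763·e_2 = (-0.1374, 1.4328, 1.2171, -3.5332).
‖u_3‖ = 4.0046, so e_3 = (-0.0343, 0.3578, 0.3039, -0.8823).
Qᵀb = (-6.8716, 3.9615, 0.7451).
Back-substitute: x_3 = 0.7451/4.0046 = 0.1861.
x_2 = (3.9615 + 0.8763·0.1861)/4.0635 = 1.0150.
x_1 = (-6.8716 + 4.0605·1.0150 − 1.0932·0.1861)/6.4031 = -0.4613.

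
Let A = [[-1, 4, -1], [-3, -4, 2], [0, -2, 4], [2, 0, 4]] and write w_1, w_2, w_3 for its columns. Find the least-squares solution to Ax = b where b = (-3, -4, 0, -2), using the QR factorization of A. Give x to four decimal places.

w_1 = (-1, -3, 0, 2); ‖w_1‖ = 3.7417, so e_1 = (-0.2673, -0.8018, 0.0000, 0.5345).
e_1·w_2 = (-0.2673)·4 + (-0.8018)·(-4) + 0.0000·(-2) + 0.5345·0 = 2.1381.
u_2 = w_2 − 2.1381·e_1 = (4.5714, -2.2857, -2.0000, -1.1429).
‖u_2‖ = 5.6061, so e_2 = (0.8154, -0.4077, -0.3568, -0.2039).
e_1·w_3 = (-0.2673)·(-1) + (-0.8018)·2 + 0.0000·4 + 0.5345·4 = 0.8018; e_2·w_3 = 0.8154·(-1) + (-0.4077)·2 + (-0.3568)·4 + (-0.2039)·4 = -3.8733.
u_3 = w_3 − 0.8018·e_1 + 3.8733·e_2 = (2.3727, 1.0636, 2.6182, 2.7818).
‖u_3‖ = 4.6211, so e_3 = (0.5135, 0.2302, 0.5666, 0.6020).
Qᵀb = (2.9399, -0.4077, -3.6650).
Back-substitute: x_3 = -3.6650/4.6211 = -0.7931.
x_2 = (-0.4077 + 3.8733·(-0.7931))/5.6061 = -0.6207.
x_1 = (2.9399 − 2.1381·(-0.6207) − 0.8018·(-0.7931))/3.7417 = 1.3103.

x = (1.3103, -0.6207, -0.7931)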